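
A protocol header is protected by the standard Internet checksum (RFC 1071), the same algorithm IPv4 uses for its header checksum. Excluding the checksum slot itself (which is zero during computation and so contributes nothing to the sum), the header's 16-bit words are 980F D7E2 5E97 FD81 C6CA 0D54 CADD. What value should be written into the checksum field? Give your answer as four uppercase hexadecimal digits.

94F7

One's-complement addition (fold any carry out of bit 15 back into bit 0):
  0x980F + 0xD7E2 = 0x16FF1 → wrap carry → 0x6FF2
  0x6FF2 + 0x5E97 = 0x0CE89
  0xCE89 + 0xFD81 = 0x1CC0A → wrap carry → 0xCC0B
  0xCC0B + 0xC6CA = 0x192D5 → wrap carry → 0x92D6
  0x92D6 + 0x0D54 = 0x0A02A
  0xA02A + 0xCADD = 0x16B07 → wrap carry → 0x6B08
One's-complement sum = 0x6B08.
Checksum = ~0x6B08 & 0xFFFF = 0x94F7.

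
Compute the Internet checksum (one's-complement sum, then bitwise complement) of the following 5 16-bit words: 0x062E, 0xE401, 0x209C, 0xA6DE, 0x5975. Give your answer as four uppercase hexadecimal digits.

F4DF

One's-complement addition (fold any carry out of bit 15 back into bit 0):
  0x062E + 0xE401 = 0x0EA2F
  0xEA2F + 0x209C = 0x10ACB → wrap carry → 0x0ACC
  0x0ACC + 0xA6DE = 0x0B1AA
  0xB1AA + 0x5975 = 0x10B1F → wrap carry → 0x0B20
One's-complement sum = 0x0B20.
Checksum = ~0x0B20 & 0xFFFF = 0xF4DF.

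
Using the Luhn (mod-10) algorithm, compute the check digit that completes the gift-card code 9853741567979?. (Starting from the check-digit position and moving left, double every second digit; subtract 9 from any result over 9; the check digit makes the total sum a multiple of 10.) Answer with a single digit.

8

Partial digits right→left: 9 7 9 7 6 5 1 4 7 3 5 8 9
Double every second digit counting from the check-digit position (so the 1st, 3rd, 5th, ... of the partial from the right).
  doubled (with −9 where >9): 9 9 3 2 5 1 9 → sum 38
  kept as-is: 7 7 5 4 3 8 → sum 34
Total = 38 + 34 = 72.
Check digit = (10 − (72 mod 10)) mod 10 = 8.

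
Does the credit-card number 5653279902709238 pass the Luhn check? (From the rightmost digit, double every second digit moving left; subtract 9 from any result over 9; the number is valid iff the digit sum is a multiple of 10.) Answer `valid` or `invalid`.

invalid

From the right, keep odd positions and double even positions (subtract 9 from any doubled value over 9):
  doubled (positions 2,4,...): 6 9 5 0 9 4 1 1 → sum 35
  kept (positions 1,3,...): 8 2 0 2 9 7 3 6 → sum 37
Total = 72.
72 mod 10 = 2, so the number is invalid.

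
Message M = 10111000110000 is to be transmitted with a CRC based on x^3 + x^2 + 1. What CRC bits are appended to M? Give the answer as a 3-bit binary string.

011

Append 3 zeros: 10111000110000000. Divide by 1101 (XOR where the leading bit is 1):
  pos 0: 1011 XOR 1101 = 0110
  pos 1: 1101 XOR 1101 = 0000
  pos 8: 1100 XOR 1101 = 0001
  pos 11: 1000 XOR 1101 = 0101
  pos 12: 1010 XOR 1101 = 0111
  pos 13: 1110 XOR 1101 = 0011
Remainder (last 3 bits) = 011. This is the CRC / FCS.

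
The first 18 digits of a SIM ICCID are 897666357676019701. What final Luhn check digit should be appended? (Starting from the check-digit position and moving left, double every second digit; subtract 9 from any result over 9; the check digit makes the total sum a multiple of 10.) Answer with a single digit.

2

Partial digits right→left: 1 0 7 9 1 0 6 7 6 7 5 3 6 6 6 7 9 8
Double every second digit counting from the check-digit position (so the 1st, 3rd, 5th, ... of the partial from the right).
  doubled (with −9 where >9): 2 5 2 3 3 1 3 3 9 → sum 31
  kept as-is: 0 9 0 7 7 3 6 7 8 → sum 47
Total = 31 + 47 = 78.
Check digit = (10 − (78 mod 10)) mod 10 = 2.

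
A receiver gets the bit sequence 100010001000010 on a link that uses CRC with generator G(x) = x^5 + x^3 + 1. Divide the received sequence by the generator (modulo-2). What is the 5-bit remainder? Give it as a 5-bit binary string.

Modulo-2 division of 100010001000010 by 101001:
  pos 0: 100010 XOR 101001 = 001011
  pos 2: 101100 XOR 101001 = 000101
  pos 5: 101100 XOR 101001 = 000101
  pos 8: 101001 XOR 101001 = 000000
Remainder = 00000 (zero — the frame passes the CRC check).

00000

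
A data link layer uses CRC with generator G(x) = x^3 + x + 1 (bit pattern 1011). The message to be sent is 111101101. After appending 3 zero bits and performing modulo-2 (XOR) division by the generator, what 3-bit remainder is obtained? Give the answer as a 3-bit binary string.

Append 3 zeros: 111101101000. Divide by 1011 (XOR where the leading bit is 1):
  pos 0: 1111 XOR 1011 = 0100
  pos 1: 1000 XOR 1011 = 0011
  pos 3: 1111 XOR 1011 = 0100
  pos 4: 1000 XOR 1011 = 0011
  pos 6: 1110 XOR 1011 = 0101
  pos 7: 1010 XOR 1011 = 0001
Remainder (last 3 bits) = 010. This is the CRC / FCS.

010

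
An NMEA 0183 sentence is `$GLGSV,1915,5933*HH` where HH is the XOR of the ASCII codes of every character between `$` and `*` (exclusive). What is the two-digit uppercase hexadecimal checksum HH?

XOR the ASCII codes of the payload characters:
  'G' = 0x47 → acc = 0x47
  'L' = 0x4C → acc = 0x0B
  'G' = 0x47 → acc = 0x4C
  'S' = 0x53 → acc = 0x1F
  'V' = 0x56 → acc = 0x49
  ',' = 0x2C → acc = 0x65
  '1' = 0x31 → acc = 0x54
  '9' = 0x39 → acc = 0x6D
  '1' = 0x31 → acc = 0x5C
  '5' = 0x35 → acc = 0x69
  ',' = 0x2C → acc = 0x45
  '5' = 0x35 → acc = 0x70
  '9' = 0x39 → acc = 0x49
  '3' = 0x33 → acc = 0x7A
  '3' = 0x33 → acc = 0x49
Checksum = 0x49.

49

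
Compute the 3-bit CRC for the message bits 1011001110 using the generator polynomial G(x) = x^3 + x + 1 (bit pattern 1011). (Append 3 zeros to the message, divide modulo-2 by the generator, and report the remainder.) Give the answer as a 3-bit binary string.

Append 3 zeros: 1011001110000. Divide by 1011 (XOR where the leading bit is 1):
  pos 0: 1011 XOR 1011 = 0000
  pos 6: 1110 XOR 1011 = 0101
  pos 7: 1010 XOR 1011 = 0001
Remainder (last 3 bits) = 100. This is the CRC / FCS.

100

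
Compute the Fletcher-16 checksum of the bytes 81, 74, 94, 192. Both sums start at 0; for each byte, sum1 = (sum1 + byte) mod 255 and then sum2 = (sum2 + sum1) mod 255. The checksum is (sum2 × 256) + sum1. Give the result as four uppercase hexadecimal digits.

Running sums (mod 255):
  after byte 0 (81): sum1=81, sum2=81
  after byte 1 (74): sum1=155, sum2=236
  after byte 2 (94): sum1=249, sum2=230
  after byte 3 (192): sum1=186, sum2=161
Checksum = sum2·256 + sum1 = 161·256 + 186 = 41402 = 0xA1BA.

A1BA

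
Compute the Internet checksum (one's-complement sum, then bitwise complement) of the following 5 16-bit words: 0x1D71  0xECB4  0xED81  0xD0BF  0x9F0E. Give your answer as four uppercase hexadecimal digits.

9889

One's-complement addition (fold any carry out of bit 15 back into bit 0):
  0x1D71 + 0xECB4 = 0x10A25 → wrap carry → 0x0A26
  0x0A26 + 0xED81 = 0x0F7A7
  0xF7A7 + 0xD0BF = 0x1C866 → wrap carry → 0xC867
  0xC867 + 0x9F0E = 0x16775 → wrap carry → 0x6776
One's-complement sum = 0x6776.
Checksum = ~0x6776 & 0xFFFF = 0x9889.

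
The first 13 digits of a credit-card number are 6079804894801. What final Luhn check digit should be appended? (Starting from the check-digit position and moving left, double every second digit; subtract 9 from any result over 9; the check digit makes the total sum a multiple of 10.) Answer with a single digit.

8

Partial digits right→left: 1 0 8 4 9 8 4 0 8 9 7 0 6
Double every second digit counting from the check-digit position (so the 1st, 3rd, 5th, ... of the partial from the right).
  doubled (with −9 where >9): 2 7 9 8 7 5 3 → sum 41
  kept as-is: 0 4 8 0 9 0 → sum 21
Total = 41 + 21 = 62.
Check digit = (10 − (62 mod 10)) mod 10 = 8.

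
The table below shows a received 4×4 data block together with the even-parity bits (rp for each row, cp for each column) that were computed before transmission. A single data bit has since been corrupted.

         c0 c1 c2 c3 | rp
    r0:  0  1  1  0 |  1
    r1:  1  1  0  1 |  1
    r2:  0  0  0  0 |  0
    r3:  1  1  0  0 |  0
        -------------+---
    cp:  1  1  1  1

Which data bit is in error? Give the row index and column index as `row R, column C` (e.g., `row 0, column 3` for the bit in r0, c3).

row 0, column 0

Recompute each row's even parity and compare to rp:
  r0: data parity 0, sent rp 1 → mismatch
  r1: data parity 1, sent rp 1 → ok
  r2: data parity 0, sent rp 0 → ok
  r3: data parity 0, sent rp 0 → ok
Recompute each column's even parity and compare to cp:
  c0: data parity 0, sent cp 1 → mismatch
  c1: data parity 1, sent cp 1 → ok
  c2: data parity 1, sent cp 1 → ok
  c3: data parity 1, sent cp 1 → ok
Exactly one row (r0) and one column (c0) fail → the flipped bit is at their intersection.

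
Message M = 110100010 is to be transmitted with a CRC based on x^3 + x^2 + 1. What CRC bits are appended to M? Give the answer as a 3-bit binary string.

111

Append 3 zeros: 110100010000. Divide by 1101 (XOR where the leading bit is 1):
  pos 0: 1101 XOR 1101 = 0000
  pos 7: 1000 XOR 1101 = 0101
  pos 8: 1010 XOR 1101 = 0111
Remainder (last 3 bits) = 111. This is the CRC / FCS.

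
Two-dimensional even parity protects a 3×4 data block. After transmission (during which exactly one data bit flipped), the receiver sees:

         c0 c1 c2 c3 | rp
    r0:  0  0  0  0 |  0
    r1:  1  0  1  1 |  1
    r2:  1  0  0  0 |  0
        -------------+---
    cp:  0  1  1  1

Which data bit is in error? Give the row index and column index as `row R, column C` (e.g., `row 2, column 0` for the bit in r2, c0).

row 2, column 1

Recompute each row's even parity and compare to rp:
  r0: data parity 0, sent rp 0 → ok
  r1: data parity 1, sent rp 1 → ok
  r2: data parity 1, sent rp 0 → mismatch
Recompute each column's even parity and compare to cp:
  c0: data parity 0, sent cp 0 → ok
  c1: data parity 0, sent cp 1 → mismatch
  c2: data parity 1, sent cp 1 → ok
  c3: data parity 1, sent cp 1 → ok
Exactly one row (r2) and one column (c1) fail → the flipped bit is at their intersection.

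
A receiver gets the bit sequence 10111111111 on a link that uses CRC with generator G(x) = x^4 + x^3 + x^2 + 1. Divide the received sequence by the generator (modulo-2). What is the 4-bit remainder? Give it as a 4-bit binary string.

Modulo-2 division of 10111111111 by 11101:
  pos 0: 10111 XOR 11101 = 01010
  pos 1: 10101 XOR 11101 = 01000
  pos 2: 10001 XOR 11101 = 01100
  pos 3: 11001 XOR 11101 = 00100
  pos 5: 10011 XOR 11101 = 01110
  pos 6: 11101 XOR 11101 = 00000
Remainder = 0000 (zero — the frame passes the CRC check).

0000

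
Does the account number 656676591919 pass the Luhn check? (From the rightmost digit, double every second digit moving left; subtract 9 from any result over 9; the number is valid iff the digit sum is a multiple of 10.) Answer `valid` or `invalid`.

valid

From the right, keep odd positions and double even positions (subtract 9 from any doubled value over 9):
  doubled (positions 2,4,...): 2 2 1 5 3 3 → sum 16
  kept (positions 1,3,...): 9 9 9 6 6 5 → sum 44
Total = 60.
60 mod 10 = 0, so the number is valid.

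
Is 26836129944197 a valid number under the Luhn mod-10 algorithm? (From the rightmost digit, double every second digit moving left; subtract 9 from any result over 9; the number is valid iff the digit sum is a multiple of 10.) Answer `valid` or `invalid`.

invalid

From the right, keep odd positions and double even positions (subtract 9 from any doubled value over 9):
  doubled (positions 2,4,...): 9 8 9 4 3 7 4 → sum 44
  kept (positions 1,3,...): 7 1 4 9 1 3 6 → sum 31
Total = 75.
75 mod 10 = 5, so the number is invalid.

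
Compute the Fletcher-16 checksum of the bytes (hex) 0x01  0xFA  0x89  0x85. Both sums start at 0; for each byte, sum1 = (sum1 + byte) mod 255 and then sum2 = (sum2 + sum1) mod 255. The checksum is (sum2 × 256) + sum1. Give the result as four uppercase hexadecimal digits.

8D0B

Running sums (mod 255):
  after byte 0 (0x01): sum1=1, sum2=1
  after byte 1 (0xFA): sum1=251, sum2=252
  after byte 2 (0x89): sum1=133, sum2=130
  after byte 3 (0x85): sum1=11, sum2=141
Checksum = sum2·256 + sum1 = 141·256 + 11 = 36107 = 0x8D0B.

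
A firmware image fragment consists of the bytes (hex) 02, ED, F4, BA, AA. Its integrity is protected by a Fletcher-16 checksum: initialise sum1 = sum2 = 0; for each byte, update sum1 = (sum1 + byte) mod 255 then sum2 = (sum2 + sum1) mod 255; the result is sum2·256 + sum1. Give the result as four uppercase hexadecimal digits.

C04A

Running sums (mod 255):
  after byte 0 (02): sum1=2, sum2=2
  after byte 1 (ED): sum1=239, sum2=241
  after byte 2 (F4): sum1=228, sum2=214
  after byte 3 (BA): sum1=159, sum2=118
  after byte 4 (AA): sum1=74, sum2=192
Checksum = sum2·256 + sum1 = 192·256 + 74 = 49226 = 0xC04A.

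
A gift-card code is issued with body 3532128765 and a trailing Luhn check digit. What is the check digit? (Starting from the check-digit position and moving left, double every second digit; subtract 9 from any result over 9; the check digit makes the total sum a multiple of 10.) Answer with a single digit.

4

Partial digits right→left: 5 6 7 8 2 1 2 3 5 3
Double every second digit counting from the check-digit position (so the 1st, 3rd, 5th, ... of the partial from the right).
  doubled (with −9 where >9): 1 5 4 4 1 → sum 15
  kept as-is: 6 8 1 3 3 → sum 21
Total = 15 + 21 = 36.
Check digit = (10 − (36 mod 10)) mod 10 = 4.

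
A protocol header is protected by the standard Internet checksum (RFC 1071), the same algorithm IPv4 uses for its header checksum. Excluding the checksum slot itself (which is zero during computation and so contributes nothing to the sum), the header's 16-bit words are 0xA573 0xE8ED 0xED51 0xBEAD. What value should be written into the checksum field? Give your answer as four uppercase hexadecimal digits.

One's-complement addition (fold any carry out of bit 15 back into bit 0):
  0xA573 + 0xE8ED = 0x18E60 → wrap carry → 0x8E61
  0x8E61 + 0xED51 = 0x17BB2 → wrap carry → 0x7BB3
  0x7BB3 + 0xBEAD = 0x13A60 → wrap carry → 0x3A61
One's-complement sum = 0x3A61.
Checksum = ~0x3A61 & 0xFFFF = 0xC59E.

C59E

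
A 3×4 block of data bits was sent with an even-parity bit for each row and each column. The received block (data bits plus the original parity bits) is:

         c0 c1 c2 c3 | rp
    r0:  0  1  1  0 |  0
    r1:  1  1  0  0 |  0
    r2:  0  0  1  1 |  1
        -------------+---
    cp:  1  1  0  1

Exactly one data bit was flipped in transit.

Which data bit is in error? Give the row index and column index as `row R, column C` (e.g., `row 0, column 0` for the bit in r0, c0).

Recompute each row's even parity and compare to rp:
  r0: data parity 0, sent rp 0 → ok
  r1: data parity 0, sent rp 0 → ok
  r2: data parity 0, sent rp 1 → mismatch
Recompute each column's even parity and compare to cp:
  c0: data parity 1, sent cp 1 → ok
  c1: data parity 0, sent cp 1 → mismatch
  c2: data parity 0, sent cp 0 → ok
  c3: data parity 1, sent cp 1 → ok
Exactly one row (r2) and one column (c1) fail → the flipped bit is at their intersection.

row 2, column 1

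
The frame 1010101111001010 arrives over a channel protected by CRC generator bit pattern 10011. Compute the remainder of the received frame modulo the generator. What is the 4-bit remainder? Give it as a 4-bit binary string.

0000

Modulo-2 division of 1010101111001010 by 10011:
  pos 0: 10101 XOR 10011 = 00110
  pos 2: 11001 XOR 10011 = 01010
  pos 3: 10101 XOR 10011 = 00110
  pos 5: 11011 XOR 10011 = 01000
  pos 6: 10000 XOR 10011 = 00011
  pos 9: 11010 XOR 10011 = 01001
  pos 10: 10011 XOR 10011 = 00000
Remainder = 0000 (zero — the frame passes the CRC check).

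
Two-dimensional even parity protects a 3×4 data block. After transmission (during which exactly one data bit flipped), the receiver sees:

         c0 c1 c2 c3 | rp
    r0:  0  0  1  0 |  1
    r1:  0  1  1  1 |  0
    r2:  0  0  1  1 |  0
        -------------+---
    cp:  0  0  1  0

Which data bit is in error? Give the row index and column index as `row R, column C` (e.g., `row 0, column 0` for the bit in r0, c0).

Recompute each row's even parity and compare to rp:
  r0: data parity 1, sent rp 1 → ok
  r1: data parity 1, sent rp 0 → mismatch
  r2: data parity 0, sent rp 0 → ok
Recompute each column's even parity and compare to cp:
  c0: data parity 0, sent cp 0 → ok
  c1: data parity 1, sent cp 0 → mismatch
  c2: data parity 1, sent cp 1 → ok
  c3: data parity 0, sent cp 0 → ok
Exactly one row (r1) and one column (c1) fail → the flipped bit is at their intersection.

row 1, column 1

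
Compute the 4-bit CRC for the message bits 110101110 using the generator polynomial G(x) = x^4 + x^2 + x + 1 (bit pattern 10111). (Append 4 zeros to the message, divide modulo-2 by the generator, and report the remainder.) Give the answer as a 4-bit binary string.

Append 4 zeros: 1101011100000. Divide by 10111 (XOR where the leading bit is 1):
  pos 0: 11010 XOR 10111 = 01101
  pos 1: 11011 XOR 10111 = 01100
  pos 2: 11001 XOR 10111 = 01110
  pos 3: 11101 XOR 10111 = 01010
  pos 4: 10100 XOR 10111 = 00011
  pos 7: 11000 XOR 10111 = 01111
  pos 8: 11110 XOR 10111 = 01001
Remainder (last 4 bits) = 1001. This is the CRC / FCS.

1001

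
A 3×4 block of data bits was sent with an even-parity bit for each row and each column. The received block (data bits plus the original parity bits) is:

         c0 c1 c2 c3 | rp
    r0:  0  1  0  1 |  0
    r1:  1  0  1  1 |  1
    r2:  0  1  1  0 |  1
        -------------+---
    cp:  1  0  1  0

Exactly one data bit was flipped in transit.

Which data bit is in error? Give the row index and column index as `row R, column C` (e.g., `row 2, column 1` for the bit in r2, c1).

Recompute each row's even parity and compare to rp:
  r0: data parity 0, sent rp 0 → ok
  r1: data parity 1, sent rp 1 → ok
  r2: data parity 0, sent rp 1 → mismatch
Recompute each column's even parity and compare to cp:
  c0: data parity 1, sent cp 1 → ok
  c1: data parity 0, sent cp 0 → ok
  c2: data parity 0, sent cp 1 → mismatch
  c3: data parity 0, sent cp 0 → ok
Exactly one row (r2) and one column (c2) fail → the flipped bit is at their intersection.

row 2, column 2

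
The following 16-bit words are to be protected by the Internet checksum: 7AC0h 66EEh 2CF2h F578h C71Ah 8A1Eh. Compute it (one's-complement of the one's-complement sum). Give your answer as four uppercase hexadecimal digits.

One's-complement addition (fold any carry out of bit 15 back into bit 0):
  0x7AC0 + 0x66EE = 0x0E1AE
  0xE1AE + 0x2CF2 = 0x10EA0 → wrap carry → 0x0EA1
  0x0EA1 + 0xF578 = 0x10419 → wrap carry → 0x041A
  0x041A + 0xC71A = 0x0CB34
  0xCB34 + 0x8A1E = 0x15552 → wrap carry → 0x5553
One's-complement sum = 0x5553.
Checksum = ~0x5553 & 0xFFFF = 0xAAAC.

AAAC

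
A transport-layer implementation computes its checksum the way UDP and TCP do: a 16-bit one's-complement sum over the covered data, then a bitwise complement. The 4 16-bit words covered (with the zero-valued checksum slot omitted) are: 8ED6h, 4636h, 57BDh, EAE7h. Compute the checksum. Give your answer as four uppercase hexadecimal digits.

One's-complement addition (fold any carry out of bit 15 back into bit 0):
  0x8ED6 + 0x4636 = 0x0D50C
  0xD50C + 0x57BD = 0x12CC9 → wrap carry → 0x2CCA
  0x2CCA + 0xEAE7 = 0x117B1 → wrap carry → 0x17B2
One's-complement sum = 0x17B2.
Checksum = ~0x17B2 & 0xFFFF = 0xE84D.

E84D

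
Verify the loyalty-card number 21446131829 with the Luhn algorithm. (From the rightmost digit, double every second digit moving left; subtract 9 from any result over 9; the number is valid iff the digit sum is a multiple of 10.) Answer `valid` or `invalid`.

valid

From the right, keep odd positions and double even positions (subtract 9 from any doubled value over 9):
  doubled (positions 2,4,...): 4 2 2 8 2 → sum 18
  kept (positions 1,3,...): 9 8 3 6 4 2 → sum 32
Total = 50.
50 mod 10 = 0, so the number is valid.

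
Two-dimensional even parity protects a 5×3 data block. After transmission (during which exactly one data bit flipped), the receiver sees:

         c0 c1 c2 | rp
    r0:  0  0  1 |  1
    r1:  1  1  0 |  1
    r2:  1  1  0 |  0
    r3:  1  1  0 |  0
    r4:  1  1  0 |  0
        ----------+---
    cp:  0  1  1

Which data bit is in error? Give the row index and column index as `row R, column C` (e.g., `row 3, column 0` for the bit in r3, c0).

Recompute each row's even parity and compare to rp:
  r0: data parity 1, sent rp 1 → ok
  r1: data parity 0, sent rp 1 → mismatch
  r2: data parity 0, sent rp 0 → ok
  r3: data parity 0, sent rp 0 → ok
  r4: data parity 0, sent rp 0 → ok
Recompute each column's even parity and compare to cp:
  c0: data parity 0, sent cp 0 → ok
  c1: data parity 0, sent cp 1 → mismatch
  c2: data parity 1, sent cp 1 → ok
Exactly one row (r1) and one column (c1) fail → the flipped bit is at their intersection.

row 1, column 1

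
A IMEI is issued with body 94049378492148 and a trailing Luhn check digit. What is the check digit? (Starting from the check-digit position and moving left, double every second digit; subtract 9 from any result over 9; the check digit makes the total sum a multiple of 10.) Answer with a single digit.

Partial digits right→left: 8 4 1 2 9 4 8 7 3 9 4 0 4 9
Double every second digit counting from the check-digit position (so the 1st, 3rd, 5th, ... of the partial from the right).
  doubled (with −9 where >9): 7 2 9 7 6 8 8 → sum 47
  kept as-is: 4 2 4 7 9 0 9 → sum 35
Total = 47 + 35 = 82.
Check digit = (10 − (82 mod 10)) mod 10 = 8.

8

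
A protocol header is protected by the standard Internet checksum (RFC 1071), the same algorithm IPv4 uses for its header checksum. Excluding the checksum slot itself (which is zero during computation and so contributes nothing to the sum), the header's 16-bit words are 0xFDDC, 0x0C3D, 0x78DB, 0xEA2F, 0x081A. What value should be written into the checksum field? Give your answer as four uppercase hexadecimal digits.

One's-complement addition (fold any carry out of bit 15 back into bit 0):
  0xFDDC + 0x0C3D = 0x10A19 → wrap carry → 0x0A1A
  0x0A1A + 0x78DB = 0x082F5
  0x82F5 + 0xEA2F = 0x16D24 → wrap carry → 0x6D25
  0x6D25 + 0x081A = 0x0753F
One's-complement sum = 0x753F.
Checksum = ~0x753F & 0xFFFF = 0x8AC0.

8AC0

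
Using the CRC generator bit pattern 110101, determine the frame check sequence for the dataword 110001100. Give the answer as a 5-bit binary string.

Append 5 zeros: 11000110000000. Divide by 110101 (XOR where the leading bit is 1):
  pos 0: 110001 XOR 110101 = 000100
  pos 3: 100100 XOR 110101 = 010001
  pos 4: 100010 XOR 110101 = 010111
  pos 5: 101110 XOR 110101 = 011011
  pos 6: 110110 XOR 110101 = 000011
Remainder (last 5 bits) = 01100. This is the CRC / FCS.

01100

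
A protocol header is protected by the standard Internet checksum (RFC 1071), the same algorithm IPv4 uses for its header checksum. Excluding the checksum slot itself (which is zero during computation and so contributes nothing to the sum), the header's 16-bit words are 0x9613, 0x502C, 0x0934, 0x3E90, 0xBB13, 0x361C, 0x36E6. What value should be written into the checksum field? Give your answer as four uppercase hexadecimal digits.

One's-complement addition (fold any carry out of bit 15 back into bit 0):
  0x9613 + 0x502C = 0x0E63F
  0xE63F + 0x0934 = 0x0EF73
  0xEF73 + 0x3E90 = 0x12E03 → wrap carry → 0x2E04
  0x2E04 + 0xBB13 = 0x0E917
  0xE917 + 0x361C = 0x11F33 → wrap carry → 0x1F34
  0x1F34 + 0x36E6 = 0x0561A
One's-complement sum = 0x561A.
Checksum = ~0x561A & 0xFFFF = 0xA9E5.

A9E5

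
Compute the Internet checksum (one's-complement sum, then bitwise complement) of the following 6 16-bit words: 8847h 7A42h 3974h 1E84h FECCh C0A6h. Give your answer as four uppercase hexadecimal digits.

One's-complement addition (fold any carry out of bit 15 back into bit 0):
  0x8847 + 0x7A42 = 0x10289 → wrap carry → 0x028A
  0x028A + 0x3974 = 0x03BFE
  0x3BFE + 0x1E84 = 0x05A82
  0x5A82 + 0xFECC = 0x1594E → wrap carry → 0x594F
  0x594F + 0xC0A6 = 0x119F5 → wrap carry → 0x19F6
One's-complement sum = 0x19F6.
Checksum = ~0x19F6 & 0xFFFF = 0xE609.

E609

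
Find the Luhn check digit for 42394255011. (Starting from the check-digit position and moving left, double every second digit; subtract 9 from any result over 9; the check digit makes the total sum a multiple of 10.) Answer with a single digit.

6

Partial digits right→left: 1 1 0 5 5 2 4 9 3 2 4
Double every second digit counting from the check-digit position (so the 1st, 3rd, 5th, ... of the partial from the right).
  doubled (with −9 where >9): 2 0 1 8 6 8 → sum 25
  kept as-is: 1 5 2 9 2 → sum 19
Total = 25 + 19 = 44.
Check digit = (10 − (44 mod 10)) mod 10 = 6.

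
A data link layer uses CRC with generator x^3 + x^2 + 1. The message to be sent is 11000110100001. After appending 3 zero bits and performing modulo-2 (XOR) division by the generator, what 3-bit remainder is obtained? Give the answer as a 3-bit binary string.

011

Append 3 zeros: 11000110100001000. Divide by 1101 (XOR where the leading bit is 1):
  pos 0: 1100 XOR 1101 = 0001
  pos 3: 1011 XOR 1101 = 0110
  pos 4: 1100 XOR 1101 = 0001
  pos 7: 1100 XOR 1101 = 0001
  pos 10: 1001 XOR 1101 = 0100
  pos 11: 1000 XOR 1101 = 0101
  pos 12: 1010 XOR 1101 = 0111
  pos 13: 1110 XOR 1101 = 0011
Remainder (last 3 bits) = 011. This is the CRC / FCS.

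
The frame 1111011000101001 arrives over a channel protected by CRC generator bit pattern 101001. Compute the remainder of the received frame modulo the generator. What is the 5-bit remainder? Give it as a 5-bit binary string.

Modulo-2 division of 1111011000101001 by 101001:
  pos 0: 111101 XOR 101001 = 010100
  pos 1: 101001 XOR 101001 = 000000
  pos 10: 101001 XOR 101001 = 000000
Remainder = 00000 (zero — the frame passes the CRC check).

00000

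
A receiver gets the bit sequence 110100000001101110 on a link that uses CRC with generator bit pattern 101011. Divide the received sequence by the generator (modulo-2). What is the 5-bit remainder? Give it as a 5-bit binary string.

00000

Modulo-2 division of 110100000001101110 by 101011:
  pos 0: 110100 XOR 101011 = 011111
  pos 1: 111110 XOR 101011 = 010101
  pos 2: 101010 XOR 101011 = 000001
  pos 7: 100011 XOR 101011 = 001000
  pos 9: 100001 XOR 101011 = 001010
  pos 11: 101011 XOR 101011 = 000000
Remainder = 00000 (zero — the frame passes the CRC check).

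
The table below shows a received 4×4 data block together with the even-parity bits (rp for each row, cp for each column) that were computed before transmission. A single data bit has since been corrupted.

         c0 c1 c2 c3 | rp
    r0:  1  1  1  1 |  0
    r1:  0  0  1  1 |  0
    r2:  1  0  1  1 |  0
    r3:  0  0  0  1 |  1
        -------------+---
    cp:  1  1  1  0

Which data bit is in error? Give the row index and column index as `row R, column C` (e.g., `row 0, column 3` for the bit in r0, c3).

row 2, column 0

Recompute each row's even parity and compare to rp:
  r0: data parity 0, sent rp 0 → ok
  r1: data parity 0, sent rp 0 → ok
  r2: data parity 1, sent rp 0 → mismatch
  r3: data parity 1, sent rp 1 → ok
Recompute each column's even parity and compare to cp:
  c0: data parity 0, sent cp 1 → mismatch
  c1: data parity 1, sent cp 1 → ok
  c2: data parity 1, sent cp 1 → ok
  c3: data parity 0, sent cp 0 → ok
Exactly one row (r2) and one column (c0) fail → the flipped bit is at their intersection.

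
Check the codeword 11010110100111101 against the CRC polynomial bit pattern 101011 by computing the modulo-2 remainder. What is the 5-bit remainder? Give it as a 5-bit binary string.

11010

Modulo-2 division of 11010110100111101 by 101011:
  pos 0: 110101 XOR 101011 = 011110
  pos 1: 111101 XOR 101011 = 010110
  pos 2: 101100 XOR 101011 = 000111
  pos 5: 111100 XOR 101011 = 010111
  pos 6: 101111 XOR 101011 = 000100
  pos 9: 100111 XOR 101011 = 001100
  pos 11: 110001 XOR 101011 = 011010
Remainder = 11010 (nonzero — an error is detected).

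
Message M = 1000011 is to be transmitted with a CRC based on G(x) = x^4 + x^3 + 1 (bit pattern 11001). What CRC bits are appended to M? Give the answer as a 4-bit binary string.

1000

Append 4 zeros: 10000110000. Divide by 11001 (XOR where the leading bit is 1):
  pos 0: 10000 XOR 11001 = 01001
  pos 1: 10011 XOR 11001 = 01010
  pos 2: 10101 XOR 11001 = 01100
  pos 3: 11000 XOR 11001 = 00001
Remainder (last 4 bits) = 1000. This is the CRC / FCS.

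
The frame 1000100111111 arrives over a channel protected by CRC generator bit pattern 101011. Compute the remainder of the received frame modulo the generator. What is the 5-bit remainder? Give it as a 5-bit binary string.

00000

Modulo-2 division of 1000100111111 by 101011:
  pos 0: 100010 XOR 101011 = 001001
  pos 2: 100101 XOR 101011 = 001110
  pos 4: 111011 XOR 101011 = 010000
  pos 5: 100001 XOR 101011 = 001010
  pos 7: 101011 XOR 101011 = 000000
Remainder = 00000 (zero — the frame passes the CRC check).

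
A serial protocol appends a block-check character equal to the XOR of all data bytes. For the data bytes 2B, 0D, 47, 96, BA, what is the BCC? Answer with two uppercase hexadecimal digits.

XOR the bytes together:
  start with 0x2B
  0x2B ⊕ 0x0D = 0x26
  0x26 ⊕ 0x47 = 0x61
  0x61 ⊕ 0x96 = 0xF7
  0xF7 ⊕ 0xBA = 0x4D

4D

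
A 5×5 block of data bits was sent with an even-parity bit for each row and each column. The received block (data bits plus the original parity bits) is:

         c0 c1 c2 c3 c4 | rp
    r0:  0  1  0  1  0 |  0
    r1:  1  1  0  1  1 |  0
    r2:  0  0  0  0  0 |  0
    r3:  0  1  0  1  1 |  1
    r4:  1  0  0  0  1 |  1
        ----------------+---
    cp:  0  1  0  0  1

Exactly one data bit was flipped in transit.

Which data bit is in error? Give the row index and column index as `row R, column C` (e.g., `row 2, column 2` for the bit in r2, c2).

row 4, column 3

Recompute each row's even parity and compare to rp:
  r0: data parity 0, sent rp 0 → ok
  r1: data parity 0, sent rp 0 → ok
  r2: data parity 0, sent rp 0 → ok
  r3: data parity 1, sent rp 1 → ok
  r4: data parity 0, sent rp 1 → mismatch
Recompute each column's even parity and compare to cp:
  c0: data parity 0, sent cp 0 → ok
  c1: data parity 1, sent cp 1 → ok
  c2: data parity 0, sent cp 0 → ok
  c3: data parity 1, sent cp 0 → mismatch
  c4: data parity 1, sent cp 1 → ok
Exactly one row (r4) and one column (c3) fail → the flipped bit is at their intersection.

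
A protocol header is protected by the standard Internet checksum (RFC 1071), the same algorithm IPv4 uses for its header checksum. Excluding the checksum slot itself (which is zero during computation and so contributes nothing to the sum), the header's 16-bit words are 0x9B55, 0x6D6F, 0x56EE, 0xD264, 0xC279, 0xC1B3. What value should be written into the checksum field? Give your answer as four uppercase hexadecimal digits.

One's-complement addition (fold any carry out of bit 15 back into bit 0):
  0x9B55 + 0x6D6F = 0x108C4 → wrap carry → 0x08C5
  0x08C5 + 0x56EE = 0x05FB3
  0x5FB3 + 0xD264 = 0x13217 → wrap carry → 0x3218
  0x3218 + 0xC279 = 0x0F491
  0xF491 + 0xC1B3 = 0x1B644 → wrap carry → 0xB645
One's-complement sum = 0xB645.
Checksum = ~0xB645 & 0xFFFF = 0x49BA.

49BA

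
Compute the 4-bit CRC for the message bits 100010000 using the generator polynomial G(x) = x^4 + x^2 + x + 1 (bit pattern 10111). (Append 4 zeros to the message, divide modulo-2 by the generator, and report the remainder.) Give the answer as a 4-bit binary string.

Append 4 zeros: 1000100000000. Divide by 10111 (XOR where the leading bit is 1):
  pos 0: 10001 XOR 10111 = 00110
  pos 2: 11000 XOR 10111 = 01111
  pos 3: 11110 XOR 10111 = 01001
  pos 4: 10010 XOR 10111 = 00101
  pos 6: 10100 XOR 10111 = 00011
Remainder (last 4 bits) = 1100. This is the CRC / FCS.

1100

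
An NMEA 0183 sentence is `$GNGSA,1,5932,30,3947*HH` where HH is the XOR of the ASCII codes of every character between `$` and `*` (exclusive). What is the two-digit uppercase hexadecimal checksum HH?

XOR the ASCII codes of the payload characters:
  'G' = 0x47 → acc = 0x47
  'N' = 0x4E → acc = 0x09
  'G' = 0x47 → acc = 0x4E
  'S' = 0x53 → acc = 0x1D
  'A' = 0x41 → acc = 0x5C
  ',' = 0x2C → acc = 0x70
  '1' = 0x31 → acc = 0x41
  ',' = 0x2C → acc = 0x6D
  '5' = 0x35 → acc = 0x58
  '9' = 0x39 → acc = 0x61
  '3' = 0x33 → acc = 0x52
  '2' = 0x32 → acc = 0x60
  ',' = 0x2C → acc = 0x4C
  '3' = 0x33 → acc = 0x7F
  '0' = 0x30 → acc = 0x4F
  ',' = 0x2C → acc = 0x63
  '3' = 0x33 → acc = 0x50
  '9' = 0x39 → acc = 0x69
  '4' = 0x34 → acc = 0x5D
  '7' = 0x37 → acc = 0x6A
Checksum = 0x6A.

6A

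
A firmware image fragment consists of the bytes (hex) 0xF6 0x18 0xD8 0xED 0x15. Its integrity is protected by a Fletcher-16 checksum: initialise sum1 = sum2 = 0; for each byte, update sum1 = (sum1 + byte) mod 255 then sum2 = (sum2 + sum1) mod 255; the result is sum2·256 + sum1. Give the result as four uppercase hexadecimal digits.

AEEA

Running sums (mod 255):
  after byte 0 (0xF6): sum1=246, sum2=246
  after byte 1 (0x18): sum1=15, sum2=6
  after byte 2 (0xD8): sum1=231, sum2=237
  after byte 3 (0xED): sum1=213, sum2=195
  after byte 4 (0x15): sum1=234, sum2=174
Checksum = sum2·256 + sum1 = 174·256 + 234 = 44778 = 0xAEEA.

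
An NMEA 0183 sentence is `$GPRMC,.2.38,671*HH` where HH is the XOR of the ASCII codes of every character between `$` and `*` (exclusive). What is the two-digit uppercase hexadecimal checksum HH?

42

XOR the ASCII codes of the payload characters:
  'G' = 0x47 → acc = 0x47
  'P' = 0x50 → acc = 0x17
  'R' = 0x52 → acc = 0x45
  'M' = 0x4D → acc = 0x08
  'C' = 0x43 → acc = 0x4B
  ',' = 0x2C → acc = 0x67
  '.' = 0x2E → acc = 0x49
  '2' = 0x32 → acc = 0x7B
  '.' = 0x2E → acc = 0x55
  '3' = 0x33 → acc = 0x66
  '8' = 0x38 → acc = 0x5E
  ',' = 0x2C → acc = 0x72
  '6' = 0x36 → acc = 0x44
  '7' = 0x37 → acc = 0x73
  '1' = 0x31 → acc = 0x42
Checksum = 0x42.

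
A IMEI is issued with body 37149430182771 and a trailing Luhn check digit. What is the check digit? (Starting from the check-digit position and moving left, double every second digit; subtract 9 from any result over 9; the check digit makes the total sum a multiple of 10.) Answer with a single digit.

9

Partial digits right→left: 1 7 7 2 8 1 0 3 4 9 4 1 7 3
Double every second digit counting from the check-digit position (so the 1st, 3rd, 5th, ... of the partial from the right).
  doubled (with −9 where >9): 2 5 7 0 8 8 5 → sum 35
  kept as-is: 7 2 1 3 9 1 3 → sum 26
Total = 35 + 26 = 61.
Check digit = (10 − (61 mod 10)) mod 10 = 9.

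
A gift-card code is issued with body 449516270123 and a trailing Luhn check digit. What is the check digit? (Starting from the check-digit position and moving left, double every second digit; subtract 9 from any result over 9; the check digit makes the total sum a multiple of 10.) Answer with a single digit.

Partial digits right→left: 3 2 1 0 7 2 6 1 5 9 4 4
Double every second digit counting from the check-digit position (so the 1st, 3rd, 5th, ... of the partial from the right).
  doubled (with −9 where >9): 6 2 5 3 1 8 → sum 25
  kept as-is: 2 0 2 1 9 4 → sum 18
Total = 25 + 18 = 43.
Check digit = (10 − (43 mod 10)) mod 10 = 7.

7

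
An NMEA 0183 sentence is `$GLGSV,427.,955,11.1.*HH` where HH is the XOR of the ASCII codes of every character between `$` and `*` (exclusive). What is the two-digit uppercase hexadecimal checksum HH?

72

XOR the ASCII codes of the payload characters:
  'G' = 0x47 → acc = 0x47
  'L' = 0x4C → acc = 0x0B
  'G' = 0x47 → acc = 0x4C
  'S' = 0x53 → acc = 0x1F
  'V' = 0x56 → acc = 0x49
  ',' = 0x2C → acc = 0x65
  '4' = 0x34 → acc = 0x51
  '2' = 0x32 → acc = 0x63
  '7' = 0x37 → acc = 0x54
  '.' = 0x2E → acc = 0x7A
  ',' = 0x2C → acc = 0x56
  '9' = 0x39 → acc = 0x6F
  '5' = 0x35 → acc = 0x5A
  '5' = 0x35 → acc = 0x6F
  ',' = 0x2C → acc = 0x43
  '1' = 0x31 → acc = 0x72
  '1' = 0x31 → acc = 0x43
  '.' = 0x2E → acc = 0x6D
  '1' = 0x31 → acc = 0x5C
  '.' = 0x2E → acc = 0x72
Checksum = 0x72.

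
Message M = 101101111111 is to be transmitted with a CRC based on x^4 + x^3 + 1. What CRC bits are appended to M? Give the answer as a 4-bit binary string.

Append 4 zeros: 1011011111110000. Divide by 11001 (XOR where the leading bit is 1):
  pos 0: 10110 XOR 11001 = 01111
  pos 1: 11111 XOR 11001 = 00110
  pos 3: 11011 XOR 11001 = 00010
  pos 6: 10111 XOR 11001 = 01110
  pos 7: 11101 XOR 11001 = 00100
  pos 9: 10000 XOR 11001 = 01001
  pos 10: 10010 XOR 11001 = 01011
  pos 11: 10110 XOR 11001 = 01111
Remainder (last 4 bits) = 1111. This is the CRC / FCS.

1111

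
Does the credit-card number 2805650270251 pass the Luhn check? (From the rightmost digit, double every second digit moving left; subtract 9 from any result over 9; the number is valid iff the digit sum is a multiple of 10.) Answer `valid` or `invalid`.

From the right, keep odd positions and double even positions (subtract 9 from any doubled value over 9):
  doubled (positions 2,4,...): 1 0 4 1 1 7 → sum 14
  kept (positions 1,3,...): 1 2 7 0 6 0 2 → sum 18
Total = 32.
32 mod 10 = 2, so the number is invalid.

invalid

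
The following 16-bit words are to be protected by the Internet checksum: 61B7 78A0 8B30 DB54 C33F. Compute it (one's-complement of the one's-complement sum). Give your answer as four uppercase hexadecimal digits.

FBE2

One's-complement addition (fold any carry out of bit 15 back into bit 0):
  0x61B7 + 0x78A0 = 0x0DA57
  0xDA57 + 0x8B30 = 0x16587 → wrap carry → 0x6588
  0x6588 + 0xDB54 = 0x140DC → wrap carry → 0x40DD
  0x40DD + 0xC33F = 0x1041C → wrap carry → 0x041D
One's-complement sum = 0x041D.
Checksum = ~0x041D & 0xFFFF = 0xFBE2.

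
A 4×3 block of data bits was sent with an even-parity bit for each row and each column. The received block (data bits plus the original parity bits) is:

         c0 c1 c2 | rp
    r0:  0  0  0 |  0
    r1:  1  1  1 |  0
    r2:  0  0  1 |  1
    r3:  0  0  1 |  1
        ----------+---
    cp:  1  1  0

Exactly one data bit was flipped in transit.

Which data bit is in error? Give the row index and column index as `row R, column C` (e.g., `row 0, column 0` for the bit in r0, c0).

row 1, column 2

Recompute each row's even parity and compare to rp:
  r0: data parity 0, sent rp 0 → ok
  r1: data parity 1, sent rp 0 → mismatch
  r2: data parity 1, sent rp 1 → ok
  r3: data parity 1, sent rp 1 → ok
Recompute each column's even parity and compare to cp:
  c0: data parity 1, sent cp 1 → ok
  c1: data parity 1, sent cp 1 → ok
  c2: data parity 1, sent cp 0 → mismatch
Exactly one row (r1) and one column (c2) fail → the flipped bit is at their intersection.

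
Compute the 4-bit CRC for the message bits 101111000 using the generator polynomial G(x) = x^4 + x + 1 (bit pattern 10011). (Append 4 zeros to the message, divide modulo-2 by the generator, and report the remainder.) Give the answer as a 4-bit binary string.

1100

Append 4 zeros: 1011110000000. Divide by 10011 (XOR where the leading bit is 1):
  pos 0: 10111 XOR 10011 = 00100
  pos 2: 10010 XOR 10011 = 00001
  pos 6: 10000 XOR 10011 = 00011
Remainder (last 4 bits) = 1100. This is the CRC / FCS.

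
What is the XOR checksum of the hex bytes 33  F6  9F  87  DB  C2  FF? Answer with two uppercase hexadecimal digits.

3B

XOR the bytes together:
  start with 0x33
  0x33 ⊕ 0xF6 = 0xC5
  0xC5 ⊕ 0x9F = 0x5A
  0x5A ⊕ 0x87 = 0xDD
  0xDD ⊕ 0xDB = 0x06
  0x06 ⊕ 0xC2 = 0xC4
  0xC4 ⊕ 0xFF = 0x3B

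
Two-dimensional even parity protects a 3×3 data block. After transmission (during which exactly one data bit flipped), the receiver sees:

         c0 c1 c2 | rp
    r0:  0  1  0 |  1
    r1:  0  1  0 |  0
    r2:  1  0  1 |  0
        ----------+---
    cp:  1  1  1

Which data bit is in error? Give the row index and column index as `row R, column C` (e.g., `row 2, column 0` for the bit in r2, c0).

Recompute each row's even parity and compare to rp:
  r0: data parity 1, sent rp 1 → ok
  r1: data parity 1, sent rp 0 → mismatch
  r2: data parity 0, sent rp 0 → ok
Recompute each column's even parity and compare to cp:
  c0: data parity 1, sent cp 1 → ok
  c1: data parity 0, sent cp 1 → mismatch
  c2: data parity 1, sent cp 1 → ok
Exactly one row (r1) and one column (c1) fail → the flipped bit is at their intersection.

row 1, column 1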